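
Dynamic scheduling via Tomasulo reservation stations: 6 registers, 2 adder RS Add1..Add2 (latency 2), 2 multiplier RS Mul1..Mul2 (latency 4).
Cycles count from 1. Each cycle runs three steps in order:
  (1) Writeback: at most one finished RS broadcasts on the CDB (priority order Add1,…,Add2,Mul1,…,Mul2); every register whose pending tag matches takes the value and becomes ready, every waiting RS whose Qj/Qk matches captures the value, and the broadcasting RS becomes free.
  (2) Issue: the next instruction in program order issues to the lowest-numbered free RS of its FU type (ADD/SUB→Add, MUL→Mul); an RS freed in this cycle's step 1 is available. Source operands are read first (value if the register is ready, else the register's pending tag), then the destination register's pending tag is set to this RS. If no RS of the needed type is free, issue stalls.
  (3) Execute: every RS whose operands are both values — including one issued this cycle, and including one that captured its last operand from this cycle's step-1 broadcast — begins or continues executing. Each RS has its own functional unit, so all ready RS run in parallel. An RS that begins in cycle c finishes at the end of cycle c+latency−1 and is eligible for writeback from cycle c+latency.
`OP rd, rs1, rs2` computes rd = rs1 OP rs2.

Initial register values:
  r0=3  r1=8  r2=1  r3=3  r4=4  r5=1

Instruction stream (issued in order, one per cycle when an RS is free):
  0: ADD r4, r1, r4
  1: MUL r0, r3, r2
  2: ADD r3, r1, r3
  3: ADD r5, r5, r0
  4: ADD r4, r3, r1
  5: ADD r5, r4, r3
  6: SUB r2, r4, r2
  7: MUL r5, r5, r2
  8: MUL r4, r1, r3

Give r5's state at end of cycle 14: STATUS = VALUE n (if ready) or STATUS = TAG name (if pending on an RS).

cycle 1: issue ADD r4<-Add1 // r0:3,r1:8,r2:1,r3:3,r4:Add1,r5:1
cycle 2: issue MUL r0<-Mul1 // r0:Mul1,r1:8,r2:1,r3:3,r4:Add1,r5:1
cycle 3: CDB Add1=12; issue ADD r3<-Add1 // r0:Mul1,r1:8,r2:1,r3:Add1,r4:12,r5:1
cycle 4: issue ADD r5<-Add2 // r0:Mul1,r1:8,r2:1,r3:Add1,r4:12,r5:Add2
cycle 5: CDB Add1=11; issue ADD r4<-Add1 // r0:Mul1,r1:8,r2:1,r3:11,r4:Add1,r5:Add2
cycle 6: CDB Mul1=3; stall // r0:3,r1:8,r2:1,r3:11,r4:Add1,r5:Add2
cycle 7: CDB Add1=19; issue ADD r5<-Add1 // r0:3,r1:8,r2:1,r3:11,r4:19,r5:Add1
cycle 8: CDB Add2=4; issue SUB r2<-Add2 // r0:3,r1:8,r2:Add2,r3:11,r4:19,r5:Add1
cycle 9: CDB Add1=30; issue MUL r5<-Mul1 // r0:3,r1:8,r2:Add2,r3:11,r4:19,r5:Mul1
cycle 10: CDB Add2=18; issue MUL r4<-Mul2 // r0:3,r1:8,r2:18,r3:11,r4:Mul2,r5:Mul1
cycle 11: - // r0:3,r1:8,r2:18,r3:11,r4:Mul2,r5:Mul1
cycle 12: - // r0:3,r1:8,r2:18,r3:11,r4:Mul2,r5:Mul1
cycle 13: - // r0:3,r1:8,r2:18,r3:11,r4:Mul2,r5:Mul1
cycle 14: CDB Mul1=540 // r0:3,r1:8,r2:18,r3:11,r4:Mul2,r5:540

STATUS = VALUE 540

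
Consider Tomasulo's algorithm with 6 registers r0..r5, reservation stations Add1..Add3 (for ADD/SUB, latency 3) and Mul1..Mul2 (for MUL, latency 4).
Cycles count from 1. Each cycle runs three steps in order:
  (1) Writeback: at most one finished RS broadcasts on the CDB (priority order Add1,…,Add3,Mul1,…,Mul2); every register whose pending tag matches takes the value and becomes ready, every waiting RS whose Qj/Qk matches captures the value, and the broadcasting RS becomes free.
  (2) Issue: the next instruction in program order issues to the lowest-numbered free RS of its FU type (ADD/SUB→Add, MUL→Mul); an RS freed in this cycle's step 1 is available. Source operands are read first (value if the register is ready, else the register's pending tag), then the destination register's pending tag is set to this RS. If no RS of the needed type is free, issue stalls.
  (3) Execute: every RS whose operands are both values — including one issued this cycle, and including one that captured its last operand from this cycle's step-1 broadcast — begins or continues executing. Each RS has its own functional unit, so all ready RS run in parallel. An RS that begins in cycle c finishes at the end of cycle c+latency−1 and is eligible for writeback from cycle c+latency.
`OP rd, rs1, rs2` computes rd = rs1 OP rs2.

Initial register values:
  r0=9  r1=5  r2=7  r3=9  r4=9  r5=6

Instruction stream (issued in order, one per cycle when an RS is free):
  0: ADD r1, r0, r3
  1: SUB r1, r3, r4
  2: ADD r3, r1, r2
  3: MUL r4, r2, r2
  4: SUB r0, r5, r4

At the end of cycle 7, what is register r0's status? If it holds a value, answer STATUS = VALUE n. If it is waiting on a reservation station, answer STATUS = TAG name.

cycle 1: issue ADD r1<-Add1 // r0:9,r1:Add1,r2:7,r3:9,r4:9,r5:6
cycle 2: issue SUB r1<-Add2 // r0:9,r1:Add2,r2:7,r3:9,r4:9,r5:6
cycle 3: issue ADD r3<-Add3 // r0:9,r1:Add2,r2:7,r3:Add3,r4:9,r5:6
cycle 4: CDB Add1=18; issue MUL r4<-Mul1 // r0:9,r1:Add2,r2:7,r3:Add3,r4:Mul1,r5:6
cycle 5: CDB Add2=0; issue SUB r0<-Add1 // r0:Add1,r1:0,r2:7,r3:Add3,r4:Mul1,r5:6
cycle 6: - // r0:Add1,r1:0,r2:7,r3:Add3,r4:Mul1,r5:6
cycle 7: - // r0:Add1,r1:0,r2:7,r3:Add3,r4:Mul1,r5:6

STATUS = TAG Add1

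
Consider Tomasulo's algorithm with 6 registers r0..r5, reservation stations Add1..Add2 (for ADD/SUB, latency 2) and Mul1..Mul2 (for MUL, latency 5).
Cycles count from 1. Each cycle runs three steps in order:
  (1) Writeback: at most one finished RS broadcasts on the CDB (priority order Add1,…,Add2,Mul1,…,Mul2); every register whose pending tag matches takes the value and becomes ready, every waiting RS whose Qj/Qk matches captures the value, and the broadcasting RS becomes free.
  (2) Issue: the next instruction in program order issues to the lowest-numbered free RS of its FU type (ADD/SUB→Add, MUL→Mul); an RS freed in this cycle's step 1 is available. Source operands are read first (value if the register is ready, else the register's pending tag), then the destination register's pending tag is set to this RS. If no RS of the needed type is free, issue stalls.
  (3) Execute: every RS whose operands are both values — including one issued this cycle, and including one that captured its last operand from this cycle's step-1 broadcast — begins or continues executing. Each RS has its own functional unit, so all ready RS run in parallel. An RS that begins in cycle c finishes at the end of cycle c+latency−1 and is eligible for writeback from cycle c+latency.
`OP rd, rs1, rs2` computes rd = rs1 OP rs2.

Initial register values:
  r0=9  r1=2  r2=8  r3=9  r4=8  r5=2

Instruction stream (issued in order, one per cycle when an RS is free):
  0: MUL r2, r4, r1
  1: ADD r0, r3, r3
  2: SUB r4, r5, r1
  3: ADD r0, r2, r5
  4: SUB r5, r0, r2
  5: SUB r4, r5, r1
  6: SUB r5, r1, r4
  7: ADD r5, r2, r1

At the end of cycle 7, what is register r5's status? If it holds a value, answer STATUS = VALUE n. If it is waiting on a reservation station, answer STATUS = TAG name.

STATUS = TAG Add2

  c1: issue MUL r2<-Mul1  regs: r0:9,r1:2,r2:Mul1,r3:9,r4:8,r5:2
  c2: issue ADD r0<-Add1  regs: r0:Add1,r1:2,r2:Mul1,r3:9,r4:8,r5:2
  c3: issue SUB r4<-Add2  regs: r0:Add1,r1:2,r2:Mul1,r3:9,r4:Add2,r5:2
  c4: CDB Add1=18; issue ADD r0<-Add1  regs: r0:Add1,r1:2,r2:Mul1,r3:9,r4:Add2,r5:2
  c5: CDB Add2=0; issue SUB r5<-Add2  regs: r0:Add1,r1:2,r2:Mul1,r3:9,r4:0,r5:Add2
  c6: CDB Mul1=16; stall  regs: r0:Add1,r1:2,r2:16,r3:9,r4:0,r5:Add2
  c7: stall  regs: r0:Add1,r1:2,r2:16,r3:9,r4:0,r5:Add2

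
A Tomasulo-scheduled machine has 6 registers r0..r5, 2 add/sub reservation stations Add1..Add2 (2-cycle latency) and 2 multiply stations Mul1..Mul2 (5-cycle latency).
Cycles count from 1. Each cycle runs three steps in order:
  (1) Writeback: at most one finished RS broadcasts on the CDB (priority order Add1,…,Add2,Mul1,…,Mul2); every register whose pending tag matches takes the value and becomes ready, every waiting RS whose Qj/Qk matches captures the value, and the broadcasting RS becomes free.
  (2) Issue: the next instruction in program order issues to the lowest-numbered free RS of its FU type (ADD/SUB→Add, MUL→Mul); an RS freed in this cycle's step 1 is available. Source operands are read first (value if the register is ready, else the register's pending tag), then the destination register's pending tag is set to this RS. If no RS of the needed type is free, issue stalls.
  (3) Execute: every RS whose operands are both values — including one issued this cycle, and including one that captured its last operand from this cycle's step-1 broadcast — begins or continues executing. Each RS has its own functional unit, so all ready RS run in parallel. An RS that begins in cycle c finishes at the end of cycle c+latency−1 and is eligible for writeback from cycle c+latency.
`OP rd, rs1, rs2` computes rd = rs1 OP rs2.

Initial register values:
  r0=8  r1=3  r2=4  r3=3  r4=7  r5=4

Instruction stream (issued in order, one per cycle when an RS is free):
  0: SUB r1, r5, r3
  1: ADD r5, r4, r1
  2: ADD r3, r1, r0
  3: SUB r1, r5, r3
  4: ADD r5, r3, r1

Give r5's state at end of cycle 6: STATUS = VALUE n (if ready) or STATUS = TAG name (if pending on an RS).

STATUS = TAG Add2

cycle 1: issue SUB r1<-Add1 // r0:8,r1:Add1,r2:4,r3:3,r4:7,r5:4
cycle 2: issue ADD r5<-Add2 // r0:8,r1:Add1,r2:4,r3:3,r4:7,r5:Add2
cycle 3: CDB Add1=1; issue ADD r3<-Add1 // r0:8,r1:1,r2:4,r3:Add1,r4:7,r5:Add2
cycle 4: stall // r0:8,r1:1,r2:4,r3:Add1,r4:7,r5:Add2
cycle 5: CDB Add1=9; issue SUB r1<-Add1 // r0:8,r1:Add1,r2:4,r3:9,r4:7,r5:Add2
cycle 6: CDB Add2=8; issue ADD r5<-Add2 // r0:8,r1:Add1,r2:4,r3:9,r4:7,r5:Add2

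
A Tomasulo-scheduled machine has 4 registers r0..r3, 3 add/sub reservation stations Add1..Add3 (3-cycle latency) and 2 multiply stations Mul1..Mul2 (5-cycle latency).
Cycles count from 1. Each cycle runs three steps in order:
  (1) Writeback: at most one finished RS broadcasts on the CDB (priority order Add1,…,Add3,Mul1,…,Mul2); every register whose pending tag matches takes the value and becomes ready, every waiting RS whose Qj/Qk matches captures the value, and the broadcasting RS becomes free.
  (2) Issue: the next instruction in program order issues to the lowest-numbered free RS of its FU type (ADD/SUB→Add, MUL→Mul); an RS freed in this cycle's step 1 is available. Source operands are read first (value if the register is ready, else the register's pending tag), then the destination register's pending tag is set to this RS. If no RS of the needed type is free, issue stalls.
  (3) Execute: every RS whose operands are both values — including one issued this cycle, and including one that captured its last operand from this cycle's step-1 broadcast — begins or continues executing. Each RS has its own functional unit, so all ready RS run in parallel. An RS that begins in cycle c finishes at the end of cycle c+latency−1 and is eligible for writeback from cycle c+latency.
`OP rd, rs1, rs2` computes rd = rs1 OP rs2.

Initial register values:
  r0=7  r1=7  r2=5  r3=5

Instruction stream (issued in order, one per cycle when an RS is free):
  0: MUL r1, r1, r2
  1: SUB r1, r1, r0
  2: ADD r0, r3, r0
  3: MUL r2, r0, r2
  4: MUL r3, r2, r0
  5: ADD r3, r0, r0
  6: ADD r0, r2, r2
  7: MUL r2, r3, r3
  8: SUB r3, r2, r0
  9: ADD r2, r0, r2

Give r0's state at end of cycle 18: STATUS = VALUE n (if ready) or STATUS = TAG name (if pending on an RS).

  c1: issue MUL r1<-Mul1  regs: r0:7,r1:Mul1,r2:5,r3:5
  c2: issue SUB r1<-Add1  regs: r0:7,r1:Add1,r2:5,r3:5
  c3: issue ADD r0<-Add2  regs: r0:Add2,r1:Add1,r2:5,r3:5
  c4: issue MUL r2<-Mul2  regs: r0:Add2,r1:Add1,r2:Mul2,r3:5
  c5: stall  regs: r0:Add2,r1:Add1,r2:Mul2,r3:5
  c6: CDB Add2=12; stall  regs: r0:12,r1:Add1,r2:Mul2,r3:5
  c7: CDB Mul1=35; issue MUL r3<-Mul1  regs: r0:12,r1:Add1,r2:Mul2,r3:Mul1
  c8: issue ADD r3<-Add2  regs: r0:12,r1:Add1,r2:Mul2,r3:Add2
  c9: issue ADD r0<-Add3  regs: r0:Add3,r1:Add1,r2:Mul2,r3:Add2
  c10: CDB Add1=28; stall  regs: r0:Add3,r1:28,r2:Mul2,r3:Add2
  c11: CDB Add2=24; stall  regs: r0:Add3,r1:28,r2:Mul2,r3:24
  c12: CDB Mul2=60; issue MUL r2<-Mul2  regs: r0:Add3,r1:28,r2:Mul2,r3:24
  c13: issue SUB r3<-Add1  regs: r0:Add3,r1:28,r2:Mul2,r3:Add1
  c14: issue ADD r2<-Add2  regs: r0:Add3,r1:28,r2:Add2,r3:Add1
  c15: CDB Add3=120  regs: r0:120,r1:28,r2:Add2,r3:Add1
  c16: -  regs: r0:120,r1:28,r2:Add2,r3:Add1
  c17: CDB Mul1=720  regs: r0:120,r1:28,r2:Add2,r3:Add1
  c18: CDB Mul2=576  regs: r0:120,r1:28,r2:Add2,r3:Add1

STATUS = VALUE 120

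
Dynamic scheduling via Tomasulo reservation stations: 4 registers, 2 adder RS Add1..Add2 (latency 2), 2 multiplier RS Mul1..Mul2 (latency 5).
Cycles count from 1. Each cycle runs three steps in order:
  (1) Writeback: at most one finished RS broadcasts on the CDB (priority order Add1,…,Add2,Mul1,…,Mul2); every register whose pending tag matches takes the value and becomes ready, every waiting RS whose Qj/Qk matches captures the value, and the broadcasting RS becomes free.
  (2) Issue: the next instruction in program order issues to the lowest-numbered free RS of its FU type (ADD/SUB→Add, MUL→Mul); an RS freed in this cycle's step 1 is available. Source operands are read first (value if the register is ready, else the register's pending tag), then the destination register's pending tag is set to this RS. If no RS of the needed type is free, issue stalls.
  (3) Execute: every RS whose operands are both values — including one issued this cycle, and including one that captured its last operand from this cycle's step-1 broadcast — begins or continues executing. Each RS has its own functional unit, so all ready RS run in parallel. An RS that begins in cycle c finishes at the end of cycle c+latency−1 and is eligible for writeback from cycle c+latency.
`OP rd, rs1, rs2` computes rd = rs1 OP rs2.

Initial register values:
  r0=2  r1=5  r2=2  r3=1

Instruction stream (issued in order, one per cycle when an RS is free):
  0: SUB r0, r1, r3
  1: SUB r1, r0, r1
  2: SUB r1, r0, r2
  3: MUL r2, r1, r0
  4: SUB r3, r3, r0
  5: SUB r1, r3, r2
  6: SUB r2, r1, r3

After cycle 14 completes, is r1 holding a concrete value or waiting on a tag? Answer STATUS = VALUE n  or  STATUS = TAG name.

c1: issue SUB r0<-Add1 | r0:Add1,r1:5,r2:2,r3:1
c2: issue SUB r1<-Add2 | r0:Add1,r1:Add2,r2:2,r3:1
c3: CDB Add1=4; issue SUB r1<-Add1 | r0:4,r1:Add1,r2:2,r3:1
c4: issue MUL r2<-Mul1 | r0:4,r1:Add1,r2:Mul1,r3:1
c5: CDB Add1=2; issue SUB r3<-Add1 | r0:4,r1:2,r2:Mul1,r3:Add1
c6: CDB Add2=-1; issue SUB r1<-Add2 | r0:4,r1:Add2,r2:Mul1,r3:Add1
c7: CDB Add1=-3; issue SUB r2<-Add1 | r0:4,r1:Add2,r2:Add1,r3:-3
c8: - | r0:4,r1:Add2,r2:Add1,r3:-3
c9: - | r0:4,r1:Add2,r2:Add1,r3:-3
c10: CDB Mul1=8 | r0:4,r1:Add2,r2:Add1,r3:-3
c11: - | r0:4,r1:Add2,r2:Add1,r3:-3
c12: CDB Add2=-11 | r0:4,r1:-11,r2:Add1,r3:-3
c13: - | r0:4,r1:-11,r2:Add1,r3:-3
c14: CDB Add1=-8 | r0:4,r1:-11,r2:-8,r3:-3

STATUS = VALUE -11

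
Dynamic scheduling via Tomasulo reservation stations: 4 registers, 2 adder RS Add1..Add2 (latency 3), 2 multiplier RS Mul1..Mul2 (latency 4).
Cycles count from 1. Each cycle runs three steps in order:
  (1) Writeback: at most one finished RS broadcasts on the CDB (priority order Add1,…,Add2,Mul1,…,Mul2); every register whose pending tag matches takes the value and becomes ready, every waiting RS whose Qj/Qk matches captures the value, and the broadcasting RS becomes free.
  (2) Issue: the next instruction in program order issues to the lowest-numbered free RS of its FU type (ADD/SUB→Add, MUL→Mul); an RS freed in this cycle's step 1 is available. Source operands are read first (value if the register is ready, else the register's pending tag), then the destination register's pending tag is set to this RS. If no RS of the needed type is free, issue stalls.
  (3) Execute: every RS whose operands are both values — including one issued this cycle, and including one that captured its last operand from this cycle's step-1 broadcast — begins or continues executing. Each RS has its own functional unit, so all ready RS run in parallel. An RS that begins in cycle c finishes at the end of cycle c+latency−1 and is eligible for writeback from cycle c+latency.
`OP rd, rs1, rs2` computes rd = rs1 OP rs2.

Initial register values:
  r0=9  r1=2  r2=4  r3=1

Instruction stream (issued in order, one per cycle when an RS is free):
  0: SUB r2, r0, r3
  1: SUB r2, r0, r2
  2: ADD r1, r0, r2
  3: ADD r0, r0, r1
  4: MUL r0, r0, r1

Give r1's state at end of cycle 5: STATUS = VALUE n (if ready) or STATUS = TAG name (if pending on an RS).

cycle 1: issue SUB r2<-Add1 // r0:9,r1:2,r2:Add1,r3:1
cycle 2: issue SUB r2<-Add2 // r0:9,r1:2,r2:Add2,r3:1
cycle 3: stall // r0:9,r1:2,r2:Add2,r3:1
cycle 4: CDB Add1=8; issue ADD r1<-Add1 // r0:9,r1:Add1,r2:Add2,r3:1
cycle 5: stall // r0:9,r1:Add1,r2:Add2,r3:1

STATUS = TAG Add1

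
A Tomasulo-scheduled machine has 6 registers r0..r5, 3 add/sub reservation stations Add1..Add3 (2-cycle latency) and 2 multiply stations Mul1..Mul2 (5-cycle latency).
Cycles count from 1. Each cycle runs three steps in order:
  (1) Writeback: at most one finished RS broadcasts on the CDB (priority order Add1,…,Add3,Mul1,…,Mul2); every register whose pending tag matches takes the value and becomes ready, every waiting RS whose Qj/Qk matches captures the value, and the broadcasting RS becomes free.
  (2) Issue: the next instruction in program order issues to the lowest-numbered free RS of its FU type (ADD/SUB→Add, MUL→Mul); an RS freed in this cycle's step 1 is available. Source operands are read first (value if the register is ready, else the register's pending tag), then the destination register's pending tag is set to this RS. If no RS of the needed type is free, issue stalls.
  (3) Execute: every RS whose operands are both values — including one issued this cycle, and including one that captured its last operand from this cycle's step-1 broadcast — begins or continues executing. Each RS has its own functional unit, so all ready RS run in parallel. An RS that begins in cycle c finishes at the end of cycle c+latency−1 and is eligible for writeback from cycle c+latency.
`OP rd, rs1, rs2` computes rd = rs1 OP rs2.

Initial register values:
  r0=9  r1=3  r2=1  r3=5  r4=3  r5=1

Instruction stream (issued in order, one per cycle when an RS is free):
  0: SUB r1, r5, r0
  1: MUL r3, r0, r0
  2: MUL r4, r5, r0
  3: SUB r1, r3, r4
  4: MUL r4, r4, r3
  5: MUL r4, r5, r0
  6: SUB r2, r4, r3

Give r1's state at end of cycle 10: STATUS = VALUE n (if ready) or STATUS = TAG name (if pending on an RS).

  c1: issue SUB r1<-Add1  regs: r0:9,r1:Add1,r2:1,r3:5,r4:3,r5:1
  c2: issue MUL r3<-Mul1  regs: r0:9,r1:Add1,r2:1,r3:Mul1,r4:3,r5:1
  c3: CDB Add1=-8; issue MUL r4<-Mul2  regs: r0:9,r1:-8,r2:1,r3:Mul1,r4:Mul2,r5:1
  c4: issue SUB r1<-Add1  regs: r0:9,r1:Add1,r2:1,r3:Mul1,r4:Mul2,r5:1
  c5: stall  regs: r0:9,r1:Add1,r2:1,r3:Mul1,r4:Mul2,r5:1
  c6: stall  regs: r0:9,r1:Add1,r2:1,r3:Mul1,r4:Mul2,r5:1
  c7: CDB Mul1=81; issue MUL r4<-Mul1  regs: r0:9,r1:Add1,r2:1,r3:81,r4:Mul1,r5:1
  c8: CDB Mul2=9; issue MUL r4<-Mul2  regs: r0:9,r1:Add1,r2:1,r3:81,r4:Mul2,r5:1
  c9: issue SUB r2<-Add2  regs: r0:9,r1:Add1,r2:Add2,r3:81,r4:Mul2,r5:1
  c10: CDB Add1=72  regs: r0:9,r1:72,r2:Add2,r3:81,r4:Mul2,r5:1

STATUS = VALUE 72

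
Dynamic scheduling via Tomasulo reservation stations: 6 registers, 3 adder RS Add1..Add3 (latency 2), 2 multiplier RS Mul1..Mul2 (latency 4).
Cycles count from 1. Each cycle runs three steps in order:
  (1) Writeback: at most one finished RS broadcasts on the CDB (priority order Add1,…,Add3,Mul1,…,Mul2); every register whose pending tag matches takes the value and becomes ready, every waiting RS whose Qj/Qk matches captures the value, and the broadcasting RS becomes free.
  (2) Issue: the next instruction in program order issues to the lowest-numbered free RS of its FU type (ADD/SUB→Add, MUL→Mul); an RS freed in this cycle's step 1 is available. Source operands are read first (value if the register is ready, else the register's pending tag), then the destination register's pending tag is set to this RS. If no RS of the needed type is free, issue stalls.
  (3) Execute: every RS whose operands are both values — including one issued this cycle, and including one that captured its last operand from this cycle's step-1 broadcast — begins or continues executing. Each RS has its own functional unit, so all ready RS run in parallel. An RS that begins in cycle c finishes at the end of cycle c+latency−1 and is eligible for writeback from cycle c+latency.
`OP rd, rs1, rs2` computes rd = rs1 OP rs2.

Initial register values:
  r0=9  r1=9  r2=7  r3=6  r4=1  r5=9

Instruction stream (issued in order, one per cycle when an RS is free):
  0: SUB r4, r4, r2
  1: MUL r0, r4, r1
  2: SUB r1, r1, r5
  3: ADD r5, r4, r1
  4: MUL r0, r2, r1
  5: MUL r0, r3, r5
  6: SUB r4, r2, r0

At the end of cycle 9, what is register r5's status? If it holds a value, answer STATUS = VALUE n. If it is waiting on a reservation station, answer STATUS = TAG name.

STATUS = VALUE -6

c1: issue SUB r4<-Add1 | r0:9,r1:9,r2:7,r3:6,r4:Add1,r5:9
c2: issue MUL r0<-Mul1 | r0:Mul1,r1:9,r2:7,r3:6,r4:Add1,r5:9
c3: CDB Add1=-6; issue SUB r1<-Add1 | r0:Mul1,r1:Add1,r2:7,r3:6,r4:-6,r5:9
c4: issue ADD r5<-Add2 | r0:Mul1,r1:Add1,r2:7,r3:6,r4:-6,r5:Add2
c5: CDB Add1=0; issue MUL r0<-Mul2 | r0:Mul2,r1:0,r2:7,r3:6,r4:-6,r5:Add2
c6: stall | r0:Mul2,r1:0,r2:7,r3:6,r4:-6,r5:Add2
c7: CDB Add2=-6; stall | r0:Mul2,r1:0,r2:7,r3:6,r4:-6,r5:-6
c8: CDB Mul1=-54; issue MUL r0<-Mul1 | r0:Mul1,r1:0,r2:7,r3:6,r4:-6,r5:-6
c9: CDB Mul2=0; issue SUB r4<-Add1 | r0:Mul1,r1:0,r2:7,r3:6,r4:Add1,r5:-6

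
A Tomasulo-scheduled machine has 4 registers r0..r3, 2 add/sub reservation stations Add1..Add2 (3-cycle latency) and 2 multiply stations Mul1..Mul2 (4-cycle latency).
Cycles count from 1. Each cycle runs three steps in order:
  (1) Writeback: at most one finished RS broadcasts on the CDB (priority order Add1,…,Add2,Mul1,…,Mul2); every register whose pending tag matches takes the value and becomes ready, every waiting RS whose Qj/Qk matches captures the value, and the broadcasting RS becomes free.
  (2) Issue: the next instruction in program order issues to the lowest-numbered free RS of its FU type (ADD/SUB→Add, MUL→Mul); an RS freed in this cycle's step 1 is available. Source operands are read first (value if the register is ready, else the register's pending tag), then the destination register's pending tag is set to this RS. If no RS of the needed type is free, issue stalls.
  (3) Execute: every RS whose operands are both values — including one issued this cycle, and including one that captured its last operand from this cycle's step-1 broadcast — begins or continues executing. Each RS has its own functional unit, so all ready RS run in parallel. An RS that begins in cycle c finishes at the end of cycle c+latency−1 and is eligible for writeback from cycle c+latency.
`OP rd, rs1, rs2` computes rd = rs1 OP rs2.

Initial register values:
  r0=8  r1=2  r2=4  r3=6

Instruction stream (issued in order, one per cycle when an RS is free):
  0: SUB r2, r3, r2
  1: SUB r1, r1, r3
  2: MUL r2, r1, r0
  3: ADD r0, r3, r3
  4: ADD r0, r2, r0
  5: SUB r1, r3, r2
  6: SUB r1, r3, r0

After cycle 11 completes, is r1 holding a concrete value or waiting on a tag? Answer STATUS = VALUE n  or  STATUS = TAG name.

STATUS = TAG Add1

cycle 1: issue SUB r2<-Add1 // r0:8,r1:2,r2:Add1,r3:6
cycle 2: issue SUB r1<-Add2 // r0:8,r1:Add2,r2:Add1,r3:6
cycle 3: issue MUL r2<-Mul1 // r0:8,r1:Add2,r2:Mul1,r3:6
cycle 4: CDB Add1=2; issue ADD r0<-Add1 // r0:Add1,r1:Add2,r2:Mul1,r3:6
cycle 5: CDB Add2=-4; issue ADD r0<-Add2 // r0:Add2,r1:-4,r2:Mul1,r3:6
cycle 6: stall // r0:Add2,r1:-4,r2:Mul1,r3:6
cycle 7: CDB Add1=12; issue SUB r1<-Add1 // r0:Add2,r1:Add1,r2:Mul1,r3:6
cycle 8: stall // r0:Add2,r1:Add1,r2:Mul1,r3:6
cycle 9: CDB Mul1=-32; stall // r0:Add2,r1:Add1,r2:-32,r3:6
cycle 10: stall // r0:Add2,r1:Add1,r2:-32,r3:6
cycle 11: stall // r0:Add2,r1:Add1,r2:-32,r3:6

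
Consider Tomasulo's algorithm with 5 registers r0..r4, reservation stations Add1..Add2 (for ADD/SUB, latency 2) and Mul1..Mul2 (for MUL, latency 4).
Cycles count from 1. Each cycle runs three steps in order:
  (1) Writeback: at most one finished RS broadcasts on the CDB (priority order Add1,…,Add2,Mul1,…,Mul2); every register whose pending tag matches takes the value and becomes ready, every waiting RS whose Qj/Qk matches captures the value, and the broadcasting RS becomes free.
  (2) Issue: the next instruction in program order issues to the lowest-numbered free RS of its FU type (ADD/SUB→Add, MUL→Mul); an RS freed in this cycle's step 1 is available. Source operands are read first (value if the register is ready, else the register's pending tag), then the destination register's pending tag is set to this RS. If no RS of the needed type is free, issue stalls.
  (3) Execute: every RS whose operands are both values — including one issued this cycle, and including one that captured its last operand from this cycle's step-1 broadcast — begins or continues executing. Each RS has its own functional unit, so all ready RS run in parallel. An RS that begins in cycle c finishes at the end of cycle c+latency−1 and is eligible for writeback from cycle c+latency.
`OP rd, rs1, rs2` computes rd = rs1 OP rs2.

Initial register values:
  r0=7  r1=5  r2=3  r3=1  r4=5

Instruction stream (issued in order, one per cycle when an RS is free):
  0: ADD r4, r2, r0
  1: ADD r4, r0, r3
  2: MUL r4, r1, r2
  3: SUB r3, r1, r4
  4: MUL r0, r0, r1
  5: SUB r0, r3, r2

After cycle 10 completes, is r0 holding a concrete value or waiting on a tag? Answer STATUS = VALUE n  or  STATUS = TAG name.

cycle 1: issue ADD r4<-Add1 // r0:7,r1:5,r2:3,r3:1,r4:Add1
cycle 2: issue ADD r4<-Add2 // r0:7,r1:5,r2:3,r3:1,r4:Add2
cycle 3: CDB Add1=10; issue MUL r4<-Mul1 // r0:7,r1:5,r2:3,r3:1,r4:Mul1
cycle 4: CDB Add2=8; issue SUB r3<-Add1 // r0:7,r1:5,r2:3,r3:Add1,r4:Mul1
cycle 5: issue MUL r0<-Mul2 // r0:Mul2,r1:5,r2:3,r3:Add1,r4:Mul1
cycle 6: issue SUB r0<-Add2 // r0:Add2,r1:5,r2:3,r3:Add1,r4:Mul1
cycle 7: CDB Mul1=15 // r0:Add2,r1:5,r2:3,r3:Add1,r4:15
cycle 8: - // r0:Add2,r1:5,r2:3,r3:Add1,r4:15
cycle 9: CDB Add1=-10 // r0:Add2,r1:5,r2:3,r3:-10,r4:15
cycle 10: CDB Mul2=35 // r0:Add2,r1:5,r2:3,r3:-10,r4:15

STATUS = TAG Add2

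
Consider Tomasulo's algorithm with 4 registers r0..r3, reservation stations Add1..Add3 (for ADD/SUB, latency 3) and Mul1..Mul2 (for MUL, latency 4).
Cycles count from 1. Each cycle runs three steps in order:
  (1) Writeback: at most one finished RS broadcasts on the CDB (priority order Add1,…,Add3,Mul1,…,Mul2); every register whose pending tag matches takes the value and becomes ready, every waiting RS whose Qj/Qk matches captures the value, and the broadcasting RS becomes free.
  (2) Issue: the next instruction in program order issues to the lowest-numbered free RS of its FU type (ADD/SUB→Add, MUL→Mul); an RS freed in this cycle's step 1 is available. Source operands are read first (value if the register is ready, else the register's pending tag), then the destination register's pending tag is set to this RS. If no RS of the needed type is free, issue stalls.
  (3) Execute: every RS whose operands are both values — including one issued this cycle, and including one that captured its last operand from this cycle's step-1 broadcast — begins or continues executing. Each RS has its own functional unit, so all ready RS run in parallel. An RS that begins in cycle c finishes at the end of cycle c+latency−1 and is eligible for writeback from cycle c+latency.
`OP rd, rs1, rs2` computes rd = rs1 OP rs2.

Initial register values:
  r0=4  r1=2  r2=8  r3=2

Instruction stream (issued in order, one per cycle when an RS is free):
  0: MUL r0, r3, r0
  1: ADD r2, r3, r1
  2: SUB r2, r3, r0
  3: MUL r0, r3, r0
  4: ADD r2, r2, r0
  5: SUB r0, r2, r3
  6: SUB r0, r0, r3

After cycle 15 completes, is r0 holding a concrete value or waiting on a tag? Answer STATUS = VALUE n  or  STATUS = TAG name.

STATUS = TAG Add2

cycle 1: issue MUL r0<-Mul1 // r0:Mul1,r1:2,r2:8,r3:2
cycle 2: issue ADD r2<-Add1 // r0:Mul1,r1:2,r2:Add1,r3:2
cycle 3: issue SUB r2<-Add2 // r0:Mul1,r1:2,r2:Add2,r3:2
cycle 4: issue MUL r0<-Mul2 // r0:Mul2,r1:2,r2:Add2,r3:2
cycle 5: CDB Add1=4; issue ADD r2<-Add1 // r0:Mul2,r1:2,r2:Add1,r3:2
cycle 6: CDB Mul1=8; issue SUB r0<-Add3 // r0:Add3,r1:2,r2:Add1,r3:2
cycle 7: stall // r0:Add3,r1:2,r2:Add1,r3:2
cycle 8: stall // r0:Add3,r1:2,r2:Add1,r3:2
cycle 9: CDB Add2=-6; issue SUB r0<-Add2 // r0:Add2,r1:2,r2:Add1,r3:2
cycle 10: CDB Mul2=16 // r0:Add2,r1:2,r2:Add1,r3:2
cycle 11: - // r0:Add2,r1:2,r2:Add1,r3:2
cycle 12: - // r0:Add2,r1:2,r2:Add1,r3:2
cycle 13: CDB Add1=10 // r0:Add2,r1:2,r2:10,r3:2
cycle 14: - // r0:Add2,r1:2,r2:10,r3:2
cycle 15: - // r0:Add2,r1:2,r2:10,r3:2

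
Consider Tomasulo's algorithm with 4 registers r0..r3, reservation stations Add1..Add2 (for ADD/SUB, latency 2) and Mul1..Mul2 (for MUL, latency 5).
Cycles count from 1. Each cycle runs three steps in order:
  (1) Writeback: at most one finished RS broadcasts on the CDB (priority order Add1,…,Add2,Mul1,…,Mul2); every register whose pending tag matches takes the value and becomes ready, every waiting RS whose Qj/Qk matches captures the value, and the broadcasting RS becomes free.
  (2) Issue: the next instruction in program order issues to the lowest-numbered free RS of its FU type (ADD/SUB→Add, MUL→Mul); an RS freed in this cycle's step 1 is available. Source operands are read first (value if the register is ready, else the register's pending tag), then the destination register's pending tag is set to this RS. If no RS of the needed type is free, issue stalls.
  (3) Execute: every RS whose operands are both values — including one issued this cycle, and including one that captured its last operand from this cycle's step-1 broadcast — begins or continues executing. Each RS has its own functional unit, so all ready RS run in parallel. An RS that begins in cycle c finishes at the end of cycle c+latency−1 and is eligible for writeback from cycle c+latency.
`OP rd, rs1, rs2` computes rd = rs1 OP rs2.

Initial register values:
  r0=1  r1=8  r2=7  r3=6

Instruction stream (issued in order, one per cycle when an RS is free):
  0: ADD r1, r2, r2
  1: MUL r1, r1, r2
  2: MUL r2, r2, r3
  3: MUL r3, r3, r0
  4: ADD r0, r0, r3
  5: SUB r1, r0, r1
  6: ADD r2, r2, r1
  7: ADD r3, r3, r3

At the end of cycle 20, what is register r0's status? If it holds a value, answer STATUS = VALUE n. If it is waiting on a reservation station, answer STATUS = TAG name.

cycle 1: issue ADD r1<-Add1 // r0:1,r1:Add1,r2:7,r3:6
cycle 2: issue MUL r1<-Mul1 // r0:1,r1:Mul1,r2:7,r3:6
cycle 3: CDB Add1=14; issue MUL r2<-Mul2 // r0:1,r1:Mul1,r2:Mul2,r3:6
cycle 4: stall // r0:1,r1:Mul1,r2:Mul2,r3:6
cycle 5: stall // r0:1,r1:Mul1,r2:Mul2,r3:6
cycle 6: stall // r0:1,r1:Mul1,r2:Mul2,r3:6
cycle 7: stall // r0:1,r1:Mul1,r2:Mul2,r3:6
cycle 8: CDB Mul1=98; issue MUL r3<-Mul1 // r0:1,r1:98,r2:Mul2,r3:Mul1
cycle 9: CDB Mul2=42; issue ADD r0<-Add1 // r0:Add1,r1:98,r2:42,r3:Mul1
cycle 10: issue SUB r1<-Add2 // r0:Add1,r1:Add2,r2:42,r3:Mul1
cycle 11: stall // r0:Add1,r1:Add2,r2:42,r3:Mul1
cycle 12: stall // r0:Add1,r1:Add2,r2:42,r3:Mul1
cycle 13: CDB Mul1=6; stall // r0:Add1,r1:Add2,r2:42,r3:6
cycle 14: stall // r0:Add1,r1:Add2,r2:42,r3:6
cycle 15: CDB Add1=7; issue ADD r2<-Add1 // r0:7,r1:Add2,r2:Add1,r3:6
cycle 16: stall // r0:7,r1:Add2,r2:Add1,r3:6
cycle 17: CDB Add2=-91; issue ADD r3<-Add2 // r0:7,r1:-91,r2:Add1,r3:Add2
cycle 18: - // r0:7,r1:-91,r2:Add1,r3:Add2
cycle 19: CDB Add1=-49 // r0:7,r1:-91,r2:-49,r3:Add2
cycle 20: CDB Add2=12 // r0:7,r1:-91,r2:-49,r3:12

STATUS = VALUE 7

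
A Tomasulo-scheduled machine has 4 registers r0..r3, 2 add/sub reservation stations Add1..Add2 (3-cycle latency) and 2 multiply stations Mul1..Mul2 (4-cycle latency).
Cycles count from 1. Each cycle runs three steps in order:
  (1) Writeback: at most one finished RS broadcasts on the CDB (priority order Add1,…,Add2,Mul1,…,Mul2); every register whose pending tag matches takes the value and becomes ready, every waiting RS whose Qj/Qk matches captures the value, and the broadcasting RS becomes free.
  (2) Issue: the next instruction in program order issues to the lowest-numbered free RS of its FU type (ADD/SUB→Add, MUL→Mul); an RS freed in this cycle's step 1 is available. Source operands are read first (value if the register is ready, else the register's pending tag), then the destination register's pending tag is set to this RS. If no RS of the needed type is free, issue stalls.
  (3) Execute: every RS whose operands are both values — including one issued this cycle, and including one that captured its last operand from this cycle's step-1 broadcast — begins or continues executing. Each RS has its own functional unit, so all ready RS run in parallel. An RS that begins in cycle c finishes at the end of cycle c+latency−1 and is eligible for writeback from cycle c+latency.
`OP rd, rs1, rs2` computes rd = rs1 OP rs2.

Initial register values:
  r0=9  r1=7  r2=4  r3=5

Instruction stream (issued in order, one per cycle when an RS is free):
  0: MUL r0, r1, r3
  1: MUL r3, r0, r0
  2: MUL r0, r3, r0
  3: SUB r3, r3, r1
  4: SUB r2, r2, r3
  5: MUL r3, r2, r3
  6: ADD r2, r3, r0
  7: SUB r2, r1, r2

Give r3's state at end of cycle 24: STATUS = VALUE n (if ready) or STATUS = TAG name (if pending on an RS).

STATUS = VALUE -1478652

cycle 1: issue MUL r0<-Mul1 // r0:Mul1,r1:7,r2:4,r3:5
cycle 2: issue MUL r3<-Mul2 // r0:Mul1,r1:7,r2:4,r3:Mul2
cycle 3: stall // r0:Mul1,r1:7,r2:4,r3:Mul2
cycle 4: stall // r0:Mul1,r1:7,r2:4,r3:Mul2
cycle 5: CDB Mul1=35; issue MUL r0<-Mul1 // r0:Mul1,r1:7,r2:4,r3:Mul2
cycle 6: issue SUB r3<-Add1 // r0:Mul1,r1:7,r2:4,r3:Add1
cycle 7: issue SUB r2<-Add2 // r0:Mul1,r1:7,r2:Add2,r3:Add1
cycle 8: stall // r0:Mul1,r1:7,r2:Add2,r3:Add1
cycle 9: CDB Mul2=1225; issue MUL r3<-Mul2 // r0:Mul1,r1:7,r2:Add2,r3:Mul2
cycle 10: stall // r0:Mul1,r1:7,r2:Add2,r3:Mul2
cycle 11: stall // r0:Mul1,r1:7,r2:Add2,r3:Mul2
cycle 12: CDB Add1=1218; issue ADD r2<-Add1 // r0:Mul1,r1:7,r2:Add1,r3:Mul2
cycle 13: CDB Mul1=42875; stall // r0:42875,r1:7,r2:Add1,r3:Mul2
cycle 14: stall // r0:42875,r1:7,r2:Add1,r3:Mul2
cycle 15: CDB Add2=-1214; issue SUB r2<-Add2 // r0:42875,r1:7,r2:Add2,r3:Mul2
cycle 16: - // r0:42875,r1:7,r2:Add2,r3:Mul2
cycle 17: - // r0:42875,r1:7,r2:Add2,r3:Mul2
cycle 18: - // r0:42875,r1:7,r2:Add2,r3:Mul2
cycle 19: CDB Mul2=-1478652 // r0:42875,r1:7,r2:Add2,r3:-1478652
cycle 20: - // r0:42875,r1:7,r2:Add2,r3:-1478652
cycle 21: - // r0:42875,r1:7,r2:Add2,r3:-1478652
cycle 22: CDB Add1=-1435777 // r0:42875,r1:7,r2:Add2,r3:-1478652
cycle 23: - // r0:42875,r1:7,r2:Add2,r3:-1478652
cycle 24: - // r0:42875,r1:7,r2:Add2,r3:-1478652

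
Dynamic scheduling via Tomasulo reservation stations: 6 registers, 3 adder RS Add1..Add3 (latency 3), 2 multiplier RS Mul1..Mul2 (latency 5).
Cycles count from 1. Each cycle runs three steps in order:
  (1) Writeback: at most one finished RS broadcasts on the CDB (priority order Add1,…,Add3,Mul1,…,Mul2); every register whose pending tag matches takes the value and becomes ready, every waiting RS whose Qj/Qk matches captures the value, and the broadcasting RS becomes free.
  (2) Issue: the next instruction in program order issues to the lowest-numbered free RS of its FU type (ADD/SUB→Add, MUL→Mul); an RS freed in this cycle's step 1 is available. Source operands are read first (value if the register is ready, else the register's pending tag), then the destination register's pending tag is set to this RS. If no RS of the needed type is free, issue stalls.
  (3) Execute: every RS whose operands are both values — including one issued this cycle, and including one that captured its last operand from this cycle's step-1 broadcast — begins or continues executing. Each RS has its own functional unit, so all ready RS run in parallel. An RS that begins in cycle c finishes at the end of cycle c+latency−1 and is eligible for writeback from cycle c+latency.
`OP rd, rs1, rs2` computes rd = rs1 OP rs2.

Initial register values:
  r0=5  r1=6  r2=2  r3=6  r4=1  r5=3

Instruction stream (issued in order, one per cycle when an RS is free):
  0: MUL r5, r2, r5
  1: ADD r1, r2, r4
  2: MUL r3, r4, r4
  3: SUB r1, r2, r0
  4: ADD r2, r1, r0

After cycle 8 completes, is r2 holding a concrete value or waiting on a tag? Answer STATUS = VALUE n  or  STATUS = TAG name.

  c1: issue MUL r5<-Mul1  regs: r0:5,r1:6,r2:2,r3:6,r4:1,r5:Mul1
  c2: issue ADD r1<-Add1  regs: r0:5,r1:Add1,r2:2,r3:6,r4:1,r5:Mul1
  c3: issue MUL r3<-Mul2  regs: r0:5,r1:Add1,r2:2,r3:Mul2,r4:1,r5:Mul1
  c4: issue SUB r1<-Add2  regs: r0:5,r1:Add2,r2:2,r3:Mul2,r4:1,r5:Mul1
  c5: CDB Add1=3; issue ADD r2<-Add1  regs: r0:5,r1:Add2,r2:Add1,r3:Mul2,r4:1,r5:Mul1
  c6: CDB Mul1=6  regs: r0:5,r1:Add2,r2:Add1,r3:Mul2,r4:1,r5:6
  c7: CDB Add2=-3  regs: r0:5,r1:-3,r2:Add1,r3:Mul2,r4:1,r5:6
  c8: CDB Mul2=1  regs: r0:5,r1:-3,r2:Add1,r3:1,r4:1,r5:6

STATUS = TAG Add1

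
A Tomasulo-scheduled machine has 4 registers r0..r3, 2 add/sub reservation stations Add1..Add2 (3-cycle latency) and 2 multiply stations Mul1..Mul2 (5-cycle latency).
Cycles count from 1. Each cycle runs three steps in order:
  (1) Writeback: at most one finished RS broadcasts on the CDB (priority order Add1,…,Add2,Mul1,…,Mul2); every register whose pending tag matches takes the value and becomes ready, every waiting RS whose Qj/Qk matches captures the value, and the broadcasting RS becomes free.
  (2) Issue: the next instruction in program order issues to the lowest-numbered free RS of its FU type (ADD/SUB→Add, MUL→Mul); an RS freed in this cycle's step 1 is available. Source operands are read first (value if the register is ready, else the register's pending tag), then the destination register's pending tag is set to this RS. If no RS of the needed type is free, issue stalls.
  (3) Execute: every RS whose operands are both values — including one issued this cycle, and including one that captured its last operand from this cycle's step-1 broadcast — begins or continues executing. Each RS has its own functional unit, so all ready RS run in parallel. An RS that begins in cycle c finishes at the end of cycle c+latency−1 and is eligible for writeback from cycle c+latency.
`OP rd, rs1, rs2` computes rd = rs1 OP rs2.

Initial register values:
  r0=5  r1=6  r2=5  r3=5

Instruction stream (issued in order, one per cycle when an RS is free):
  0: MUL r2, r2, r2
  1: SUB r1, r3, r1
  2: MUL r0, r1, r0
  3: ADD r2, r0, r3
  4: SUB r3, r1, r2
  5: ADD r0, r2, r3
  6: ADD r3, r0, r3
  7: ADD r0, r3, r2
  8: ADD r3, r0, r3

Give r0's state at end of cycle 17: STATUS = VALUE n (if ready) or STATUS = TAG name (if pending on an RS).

cycle 1: issue MUL r2<-Mul1 // r0:5,r1:6,r2:Mul1,r3:5
cycle 2: issue SUB r1<-Add1 // r0:5,r1:Add1,r2:Mul1,r3:5
cycle 3: issue MUL r0<-Mul2 // r0:Mul2,r1:Add1,r2:Mul1,r3:5
cycle 4: issue ADD r2<-Add2 // r0:Mul2,r1:Add1,r2:Add2,r3:5
cycle 5: CDB Add1=-1; issue SUB r3<-Add1 // r0:Mul2,r1:-1,r2:Add2,r3:Add1
cycle 6: CDB Mul1=25; stall // r0:Mul2,r1:-1,r2:Add2,r3:Add1
cycle 7: stall // r0:Mul2,r1:-1,r2:Add2,r3:Add1
cycle 8: stall // r0:Mul2,r1:-1,r2:Add2,r3:Add1
cycle 9: stall // r0:Mul2,r1:-1,r2:Add2,r3:Add1
cycle 10: CDB Mul2=-5; stall // r0:-5,r1:-1,r2:Add2,r3:Add1
cycle 11: stall // r0:-5,r1:-1,r2:Add2,r3:Add1
cycle 12: stall // r0:-5,r1:-1,r2:Add2,r3:Add1
cycle 13: CDB Add2=0; issue ADD r0<-Add2 // r0:Add2,r1:-1,r2:0,r3:Add1
cycle 14: stall // r0:Add2,r1:-1,r2:0,r3:Add1
cycle 15: stall // r0:Add2,r1:-1,r2:0,r3:Add1
cycle 16: CDB Add1=-1; issue ADD r3<-Add1 // r0:Add2,r1:-1,r2:0,r3:Add1
cycle 17: stall // r0:Add2,r1:-1,r2:0,r3:Add1

STATUS = TAG Add2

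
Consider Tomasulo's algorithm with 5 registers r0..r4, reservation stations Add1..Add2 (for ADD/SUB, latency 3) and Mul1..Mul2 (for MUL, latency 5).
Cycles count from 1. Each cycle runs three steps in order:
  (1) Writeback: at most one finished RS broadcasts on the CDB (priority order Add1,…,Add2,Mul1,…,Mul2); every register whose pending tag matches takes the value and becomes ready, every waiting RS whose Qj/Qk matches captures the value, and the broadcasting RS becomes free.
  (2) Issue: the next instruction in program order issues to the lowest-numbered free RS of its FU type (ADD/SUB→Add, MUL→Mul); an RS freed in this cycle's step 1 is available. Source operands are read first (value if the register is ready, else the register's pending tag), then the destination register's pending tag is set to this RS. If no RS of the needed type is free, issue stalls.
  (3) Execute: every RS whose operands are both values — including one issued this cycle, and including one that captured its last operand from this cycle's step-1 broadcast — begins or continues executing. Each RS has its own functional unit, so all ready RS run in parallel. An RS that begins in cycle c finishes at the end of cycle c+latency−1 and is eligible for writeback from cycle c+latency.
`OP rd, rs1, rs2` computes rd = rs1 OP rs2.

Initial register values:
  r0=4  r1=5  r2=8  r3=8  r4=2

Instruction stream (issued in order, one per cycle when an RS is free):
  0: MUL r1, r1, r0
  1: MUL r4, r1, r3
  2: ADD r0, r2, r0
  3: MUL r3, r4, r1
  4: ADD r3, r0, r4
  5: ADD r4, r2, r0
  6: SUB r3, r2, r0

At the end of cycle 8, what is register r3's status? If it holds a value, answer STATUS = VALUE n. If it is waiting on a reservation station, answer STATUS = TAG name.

STATUS = TAG Add1

cycle 1: issue MUL r1<-Mul1 // r0:4,r1:Mul1,r2:8,r3:8,r4:2
cycle 2: issue MUL r4<-Mul2 // r0:4,r1:Mul1,r2:8,r3:8,r4:Mul2
cycle 3: issue ADD r0<-Add1 // r0:Add1,r1:Mul1,r2:8,r3:8,r4:Mul2
cycle 4: stall // r0:Add1,r1:Mul1,r2:8,r3:8,r4:Mul2
cycle 5: stall // r0:Add1,r1:Mul1,r2:8,r3:8,r4:Mul2
cycle 6: CDB Add1=12; stall // r0:12,r1:Mul1,r2:8,r3:8,r4:Mul2
cycle 7: CDB Mul1=20; issue MUL r3<-Mul1 // r0:12,r1:20,r2:8,r3:Mul1,r4:Mul2
cycle 8: issue ADD r3<-Add1 // r0:12,r1:20,r2:8,r3:Add1,r4:Mul2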